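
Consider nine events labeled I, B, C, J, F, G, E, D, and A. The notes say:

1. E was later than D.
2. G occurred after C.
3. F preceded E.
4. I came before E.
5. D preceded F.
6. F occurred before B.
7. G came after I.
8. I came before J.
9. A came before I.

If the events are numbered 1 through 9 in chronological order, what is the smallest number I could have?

2

A must come before I — 1 forced predecessor.
Nothing else is forced ahead of I, so its earliest slot is position 1 + 1 = 2.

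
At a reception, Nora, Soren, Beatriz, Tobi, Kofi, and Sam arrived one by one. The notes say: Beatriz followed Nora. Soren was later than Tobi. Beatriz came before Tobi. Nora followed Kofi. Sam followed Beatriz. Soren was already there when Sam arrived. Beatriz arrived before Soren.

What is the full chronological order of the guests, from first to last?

The constraints fix every adjacent pair, so only one ordering works:
Kofi → Nora → Beatriz → Tobi → Soren → Sam.

Kofi, Nora, Beatriz, Tobi, Soren, Sam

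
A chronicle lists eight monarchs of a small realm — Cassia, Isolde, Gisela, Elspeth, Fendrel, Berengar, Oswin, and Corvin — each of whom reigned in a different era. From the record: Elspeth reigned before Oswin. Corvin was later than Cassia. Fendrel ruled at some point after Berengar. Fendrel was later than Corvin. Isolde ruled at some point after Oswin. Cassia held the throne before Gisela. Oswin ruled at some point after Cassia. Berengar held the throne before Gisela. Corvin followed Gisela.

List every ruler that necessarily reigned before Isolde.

Directly stated before Isolde: Oswin.
Cassia reaches Isolde via Cassia → Oswin → Isolde.
Elspeth reaches Isolde via Elspeth → Oswin → Isolde.

Cassia, Elspeth, Oswin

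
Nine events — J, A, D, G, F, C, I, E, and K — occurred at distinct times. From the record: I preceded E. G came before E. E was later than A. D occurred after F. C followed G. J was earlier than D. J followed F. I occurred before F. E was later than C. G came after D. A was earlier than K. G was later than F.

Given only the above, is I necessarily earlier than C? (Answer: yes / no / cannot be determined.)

Chain the constraints: I → F → G → C. Each link is directly stated, so I comes before C.

yes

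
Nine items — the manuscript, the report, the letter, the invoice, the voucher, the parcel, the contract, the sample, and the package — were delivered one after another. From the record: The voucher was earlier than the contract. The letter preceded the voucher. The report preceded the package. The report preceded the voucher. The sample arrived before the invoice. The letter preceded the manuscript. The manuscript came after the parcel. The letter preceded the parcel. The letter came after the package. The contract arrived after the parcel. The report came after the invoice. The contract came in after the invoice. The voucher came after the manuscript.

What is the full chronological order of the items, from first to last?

the sample, the invoice, the report, the package, the letter, the parcel, the manuscript, the voucher, the contract

The constraints fix every adjacent pair, so only one ordering works:
the sample → the invoice → the report → the package → the letter → the parcel → the manuscript → the voucher → the contract.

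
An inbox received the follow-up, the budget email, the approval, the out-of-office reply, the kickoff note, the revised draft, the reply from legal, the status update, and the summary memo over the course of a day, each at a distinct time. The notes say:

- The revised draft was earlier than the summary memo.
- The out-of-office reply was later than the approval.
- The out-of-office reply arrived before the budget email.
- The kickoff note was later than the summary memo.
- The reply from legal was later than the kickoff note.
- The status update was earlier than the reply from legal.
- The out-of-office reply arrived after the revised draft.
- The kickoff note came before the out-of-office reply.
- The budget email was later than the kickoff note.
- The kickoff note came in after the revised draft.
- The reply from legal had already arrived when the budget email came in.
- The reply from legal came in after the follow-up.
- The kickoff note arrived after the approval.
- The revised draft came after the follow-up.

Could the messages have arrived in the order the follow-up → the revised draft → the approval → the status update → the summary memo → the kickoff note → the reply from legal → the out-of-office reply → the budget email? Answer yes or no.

yes

Check each stated constraint against the proposed order — e.g. the follow-up is ahead of the reply from legal; the revised draft is ahead of the out-of-office reply. Every pair is in the required order; nothing is violated.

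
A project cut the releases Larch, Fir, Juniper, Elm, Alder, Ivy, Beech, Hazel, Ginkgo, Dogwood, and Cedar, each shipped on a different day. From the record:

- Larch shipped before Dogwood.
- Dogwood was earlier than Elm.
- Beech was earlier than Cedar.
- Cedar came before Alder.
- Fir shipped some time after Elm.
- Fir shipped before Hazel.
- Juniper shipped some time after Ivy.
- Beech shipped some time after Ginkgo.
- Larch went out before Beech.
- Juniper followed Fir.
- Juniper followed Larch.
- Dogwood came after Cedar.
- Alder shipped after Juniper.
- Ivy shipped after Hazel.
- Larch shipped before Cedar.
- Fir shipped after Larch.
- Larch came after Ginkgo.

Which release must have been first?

Ginkgo has a chain of constraints placing it before every other release, so Ginkgo must be first.

Ginkgo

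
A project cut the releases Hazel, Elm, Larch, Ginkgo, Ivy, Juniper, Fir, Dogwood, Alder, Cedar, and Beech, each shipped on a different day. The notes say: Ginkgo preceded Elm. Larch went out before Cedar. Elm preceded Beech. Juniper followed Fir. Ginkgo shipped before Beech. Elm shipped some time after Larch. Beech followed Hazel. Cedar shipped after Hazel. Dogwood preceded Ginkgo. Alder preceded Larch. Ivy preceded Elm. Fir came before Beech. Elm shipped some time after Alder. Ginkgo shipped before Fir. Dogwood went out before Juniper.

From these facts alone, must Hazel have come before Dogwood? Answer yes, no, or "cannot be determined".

No chain of stated constraints runs from Hazel to Dogwood, and none runs from Dogwood to Hazel either.
So the relative order of Hazel and Dogwood is not fixed by the given facts.

cannot be determined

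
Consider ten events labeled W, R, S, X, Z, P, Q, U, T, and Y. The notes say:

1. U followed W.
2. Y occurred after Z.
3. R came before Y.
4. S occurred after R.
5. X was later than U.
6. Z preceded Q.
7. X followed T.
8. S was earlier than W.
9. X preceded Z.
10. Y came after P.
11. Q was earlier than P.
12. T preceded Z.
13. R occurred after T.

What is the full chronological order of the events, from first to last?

The constraints fix every adjacent pair, so only one ordering works:
T → R → S → W → U → X → Z → Q → P → Y.

T, R, S, W, U, X, Z, Q, P, Y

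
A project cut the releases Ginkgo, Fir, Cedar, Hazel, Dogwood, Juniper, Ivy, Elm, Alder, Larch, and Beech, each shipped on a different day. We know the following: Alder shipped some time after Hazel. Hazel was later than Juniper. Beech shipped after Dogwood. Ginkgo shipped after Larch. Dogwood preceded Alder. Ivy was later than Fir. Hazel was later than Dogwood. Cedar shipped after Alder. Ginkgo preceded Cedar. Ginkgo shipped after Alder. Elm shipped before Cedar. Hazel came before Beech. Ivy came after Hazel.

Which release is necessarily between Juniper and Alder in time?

Hazel

Tracing the constraints gives Juniper → Hazel → Alder, so Hazel sits after Juniper and before Alder.
No other release is forced both after Juniper and before Alder.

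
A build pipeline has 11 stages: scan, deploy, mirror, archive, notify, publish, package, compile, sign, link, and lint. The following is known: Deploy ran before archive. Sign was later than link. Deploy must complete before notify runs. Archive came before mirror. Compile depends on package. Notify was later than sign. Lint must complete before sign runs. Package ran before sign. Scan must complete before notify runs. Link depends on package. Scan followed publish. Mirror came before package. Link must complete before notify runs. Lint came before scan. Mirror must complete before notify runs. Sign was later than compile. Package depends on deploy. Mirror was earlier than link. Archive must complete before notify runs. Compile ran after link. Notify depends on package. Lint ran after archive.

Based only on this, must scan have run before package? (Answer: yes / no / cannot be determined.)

cannot be determined

No chain of stated constraints runs from scan to package, and none runs from package to scan either.
So the relative order of scan and package is not fixed by the given facts.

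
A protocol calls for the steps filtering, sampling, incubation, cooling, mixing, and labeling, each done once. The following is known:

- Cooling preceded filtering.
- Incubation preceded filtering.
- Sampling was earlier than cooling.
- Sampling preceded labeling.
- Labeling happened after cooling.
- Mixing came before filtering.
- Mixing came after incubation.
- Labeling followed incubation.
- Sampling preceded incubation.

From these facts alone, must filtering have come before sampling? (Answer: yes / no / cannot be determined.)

no

Tracing the constraints gives sampling → incubation → filtering, so sampling must come before filtering.
That means filtering cannot be before sampling.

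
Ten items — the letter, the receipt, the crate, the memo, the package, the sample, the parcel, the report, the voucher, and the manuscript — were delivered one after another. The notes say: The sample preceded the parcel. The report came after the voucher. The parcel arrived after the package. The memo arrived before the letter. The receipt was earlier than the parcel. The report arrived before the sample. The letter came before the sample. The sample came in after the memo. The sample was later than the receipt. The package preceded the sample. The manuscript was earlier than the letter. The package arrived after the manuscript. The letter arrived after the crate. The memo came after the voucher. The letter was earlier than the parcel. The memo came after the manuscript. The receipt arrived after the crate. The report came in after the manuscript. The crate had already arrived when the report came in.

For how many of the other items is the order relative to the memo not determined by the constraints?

4

Forced before the memo: the manuscript and the voucher; forced after the memo: the letter, the parcel, and the sample.
That leaves the crate, the package, the receipt, and the report with no forced order relative to the memo — 4.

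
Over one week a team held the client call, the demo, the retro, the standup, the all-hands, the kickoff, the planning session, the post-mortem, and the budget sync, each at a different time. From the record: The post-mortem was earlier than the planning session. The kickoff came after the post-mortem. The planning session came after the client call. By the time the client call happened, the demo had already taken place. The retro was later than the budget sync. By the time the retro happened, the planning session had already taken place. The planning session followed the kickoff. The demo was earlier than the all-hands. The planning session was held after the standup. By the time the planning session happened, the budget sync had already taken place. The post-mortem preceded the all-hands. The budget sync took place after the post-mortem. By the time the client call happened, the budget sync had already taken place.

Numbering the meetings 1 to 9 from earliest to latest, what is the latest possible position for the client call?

The client call must come before the planning session and the retro — 2 meetings forced after it.
Everything else can be placed before the client call in some valid order, so the client call can sit as late as position 9 − 2 = 7.

7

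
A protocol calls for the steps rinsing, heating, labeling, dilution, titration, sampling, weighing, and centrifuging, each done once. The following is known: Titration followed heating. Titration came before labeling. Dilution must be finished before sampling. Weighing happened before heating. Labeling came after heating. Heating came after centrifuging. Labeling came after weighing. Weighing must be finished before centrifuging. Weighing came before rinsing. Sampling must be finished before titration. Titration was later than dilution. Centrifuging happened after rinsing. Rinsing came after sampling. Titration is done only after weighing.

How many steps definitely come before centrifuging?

4

Directly stated before centrifuging: rinsing and weighing.
Dilution reaches centrifuging via dilution → sampling → rinsing → centrifuging.
Sampling reaches centrifuging via sampling → rinsing → centrifuging.
That's dilution, rinsing, sampling, and weighing — 4 in all.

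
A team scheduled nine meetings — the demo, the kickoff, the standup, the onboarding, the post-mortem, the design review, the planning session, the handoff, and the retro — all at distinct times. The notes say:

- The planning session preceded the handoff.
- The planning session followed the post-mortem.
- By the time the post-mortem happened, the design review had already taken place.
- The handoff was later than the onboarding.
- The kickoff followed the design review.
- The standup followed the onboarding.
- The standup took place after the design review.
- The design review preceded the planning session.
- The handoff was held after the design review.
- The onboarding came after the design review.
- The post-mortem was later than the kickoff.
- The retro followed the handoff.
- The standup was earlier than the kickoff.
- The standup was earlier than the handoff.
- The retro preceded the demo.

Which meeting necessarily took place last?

Every other meeting has a chain of constraints placing it before the demo, so the demo is last.

the demo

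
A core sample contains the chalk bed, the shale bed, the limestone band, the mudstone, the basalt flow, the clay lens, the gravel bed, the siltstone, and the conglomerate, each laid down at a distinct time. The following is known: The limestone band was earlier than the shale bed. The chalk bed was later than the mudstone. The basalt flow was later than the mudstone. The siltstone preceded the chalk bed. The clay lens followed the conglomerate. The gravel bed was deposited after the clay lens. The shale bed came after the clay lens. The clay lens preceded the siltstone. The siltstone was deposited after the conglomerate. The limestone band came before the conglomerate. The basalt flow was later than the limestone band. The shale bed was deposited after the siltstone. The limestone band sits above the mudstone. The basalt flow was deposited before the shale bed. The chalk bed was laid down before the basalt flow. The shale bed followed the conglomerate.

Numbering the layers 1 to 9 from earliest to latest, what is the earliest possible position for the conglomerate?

The limestone band and the mudstone must both come before the conglomerate — 2 forced predecessors.
Nothing else is forced ahead of the conglomerate, so its earliest slot is position 2 + 1 = 3.

3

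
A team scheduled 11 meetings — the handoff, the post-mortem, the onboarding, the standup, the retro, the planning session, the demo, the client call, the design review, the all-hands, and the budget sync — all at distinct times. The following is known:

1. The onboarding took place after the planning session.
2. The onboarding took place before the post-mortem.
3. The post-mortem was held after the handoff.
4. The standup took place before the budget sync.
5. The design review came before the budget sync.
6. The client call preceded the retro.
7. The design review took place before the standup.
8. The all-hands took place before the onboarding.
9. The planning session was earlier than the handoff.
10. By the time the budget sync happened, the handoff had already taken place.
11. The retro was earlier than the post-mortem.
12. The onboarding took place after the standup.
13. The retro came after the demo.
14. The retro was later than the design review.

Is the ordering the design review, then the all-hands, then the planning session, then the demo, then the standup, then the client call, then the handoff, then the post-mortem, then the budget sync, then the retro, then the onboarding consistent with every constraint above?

no

The constraints require the onboarding before the post-mortem, but in the proposed sequence the post-mortem appears ahead of the onboarding. That one violation is enough.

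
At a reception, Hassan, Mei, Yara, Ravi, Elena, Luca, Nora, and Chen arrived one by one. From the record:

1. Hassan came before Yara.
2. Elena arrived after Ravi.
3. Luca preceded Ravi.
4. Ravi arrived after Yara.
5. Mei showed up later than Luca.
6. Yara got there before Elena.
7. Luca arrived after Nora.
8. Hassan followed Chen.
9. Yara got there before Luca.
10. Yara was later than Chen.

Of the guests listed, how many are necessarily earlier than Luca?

4

Directly stated before Luca: Nora and Yara.
Chen reaches Luca via Chen → Yara → Luca.
Hassan reaches Luca via Hassan → Yara → Luca.
That's Chen, Hassan, Nora, and Yara — 4 in all.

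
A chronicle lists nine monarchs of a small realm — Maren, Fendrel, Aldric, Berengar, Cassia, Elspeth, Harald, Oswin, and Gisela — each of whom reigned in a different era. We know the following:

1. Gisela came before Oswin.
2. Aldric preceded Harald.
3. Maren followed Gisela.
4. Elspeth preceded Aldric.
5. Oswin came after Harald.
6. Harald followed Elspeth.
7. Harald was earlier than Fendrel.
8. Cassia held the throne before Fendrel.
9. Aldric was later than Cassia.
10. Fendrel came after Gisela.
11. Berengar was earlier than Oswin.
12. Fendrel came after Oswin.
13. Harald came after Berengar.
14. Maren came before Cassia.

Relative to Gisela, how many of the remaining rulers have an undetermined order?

2

Forced after Gisela: Aldric, Cassia, Fendrel, Harald, Maren, and Oswin.
That leaves Berengar and Elspeth with no forced order relative to Gisela — 2.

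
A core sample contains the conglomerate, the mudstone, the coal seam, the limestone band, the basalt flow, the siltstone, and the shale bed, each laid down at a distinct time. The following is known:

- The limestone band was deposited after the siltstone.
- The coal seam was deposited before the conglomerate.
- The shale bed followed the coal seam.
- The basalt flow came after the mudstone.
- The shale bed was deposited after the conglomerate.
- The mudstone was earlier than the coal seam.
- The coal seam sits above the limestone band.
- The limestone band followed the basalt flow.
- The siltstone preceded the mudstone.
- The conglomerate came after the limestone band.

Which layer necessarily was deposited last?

the shale bed

Every other layer has a chain of constraints placing it before the shale bed, so the shale bed is last.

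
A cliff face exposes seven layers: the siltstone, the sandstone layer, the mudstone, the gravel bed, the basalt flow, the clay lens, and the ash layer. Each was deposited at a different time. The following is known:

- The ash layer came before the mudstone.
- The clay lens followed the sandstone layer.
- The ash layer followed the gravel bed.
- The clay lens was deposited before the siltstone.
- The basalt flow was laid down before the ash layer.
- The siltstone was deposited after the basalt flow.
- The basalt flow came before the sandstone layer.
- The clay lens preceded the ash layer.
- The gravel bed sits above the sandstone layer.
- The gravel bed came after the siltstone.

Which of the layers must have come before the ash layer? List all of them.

Directly stated before the ash layer: the basalt flow, the clay lens, and the gravel bed.
The sandstone layer reaches the ash layer via the sandstone layer → the gravel bed → the ash layer.
The siltstone reaches the ash layer via the siltstone → the gravel bed → the ash layer.
No chain forces the mudstone ahead of the ash layer.

the basalt flow, the clay lens, the gravel bed, the sandstone layer, the siltstone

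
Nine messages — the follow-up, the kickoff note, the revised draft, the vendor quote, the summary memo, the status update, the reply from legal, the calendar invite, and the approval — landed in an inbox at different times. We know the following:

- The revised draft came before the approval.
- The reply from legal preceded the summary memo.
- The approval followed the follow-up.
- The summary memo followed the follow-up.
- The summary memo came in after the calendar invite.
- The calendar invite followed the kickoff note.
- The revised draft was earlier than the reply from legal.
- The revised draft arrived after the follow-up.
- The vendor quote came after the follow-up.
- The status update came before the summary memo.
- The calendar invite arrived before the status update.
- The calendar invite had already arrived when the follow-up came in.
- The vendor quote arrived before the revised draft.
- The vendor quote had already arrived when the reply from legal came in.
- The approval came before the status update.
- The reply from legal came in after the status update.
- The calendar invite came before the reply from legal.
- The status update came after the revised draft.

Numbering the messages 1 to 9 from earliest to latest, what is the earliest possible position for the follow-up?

3

The calendar invite and the kickoff note must both come before the follow-up — 2 forced predecessors.
Nothing else is forced ahead of the follow-up, so its earliest slot is position 2 + 1 = 3.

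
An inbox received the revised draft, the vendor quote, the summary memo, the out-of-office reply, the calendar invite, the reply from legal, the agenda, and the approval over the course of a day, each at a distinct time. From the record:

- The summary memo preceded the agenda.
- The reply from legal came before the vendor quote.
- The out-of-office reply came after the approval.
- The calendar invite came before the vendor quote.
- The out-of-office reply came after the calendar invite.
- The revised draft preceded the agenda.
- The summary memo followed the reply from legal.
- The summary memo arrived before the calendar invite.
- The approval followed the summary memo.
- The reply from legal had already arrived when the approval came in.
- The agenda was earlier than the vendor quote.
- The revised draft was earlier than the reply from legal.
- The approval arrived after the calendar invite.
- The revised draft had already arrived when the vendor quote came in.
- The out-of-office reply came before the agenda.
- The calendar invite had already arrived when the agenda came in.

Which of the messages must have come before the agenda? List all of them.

the approval, the calendar invite, the out-of-office reply, the reply from legal, the revised draft, the summary memo

Directly stated before the agenda: the calendar invite, the out-of-office reply, the revised draft, and the summary memo.
The approval reaches the agenda via the approval → the out-of-office reply → the agenda.
The reply from legal reaches the agenda via the reply from legal → the summary memo → the agenda.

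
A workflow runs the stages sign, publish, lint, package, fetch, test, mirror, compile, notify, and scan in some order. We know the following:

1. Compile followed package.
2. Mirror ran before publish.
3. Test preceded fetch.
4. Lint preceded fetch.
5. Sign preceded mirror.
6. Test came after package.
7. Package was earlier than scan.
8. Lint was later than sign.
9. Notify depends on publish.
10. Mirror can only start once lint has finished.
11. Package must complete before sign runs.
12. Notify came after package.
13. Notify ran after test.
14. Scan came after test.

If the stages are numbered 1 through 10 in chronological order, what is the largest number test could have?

7

Test must come before fetch, notify, and scan — 3 stages forced after it.
Everything else can be placed before test in some valid order, so test can sit as late as position 10 − 3 = 7.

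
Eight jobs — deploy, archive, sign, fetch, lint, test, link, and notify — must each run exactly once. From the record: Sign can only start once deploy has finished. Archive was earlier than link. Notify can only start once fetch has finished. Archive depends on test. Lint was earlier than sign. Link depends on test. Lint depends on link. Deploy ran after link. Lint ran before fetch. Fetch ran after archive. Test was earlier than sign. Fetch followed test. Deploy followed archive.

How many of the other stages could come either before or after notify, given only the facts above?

2

Forced before notify: archive, fetch, link, lint, and test.
That leaves deploy and sign with no forced order relative to notify — 2.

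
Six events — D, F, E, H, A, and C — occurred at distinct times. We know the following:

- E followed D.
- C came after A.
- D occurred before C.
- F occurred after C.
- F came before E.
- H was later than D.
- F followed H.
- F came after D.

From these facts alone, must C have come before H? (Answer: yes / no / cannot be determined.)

No chain of stated constraints runs from C to H, and none runs from H to C either.
So the relative order of C and H is not fixed by the given facts.

cannot be determined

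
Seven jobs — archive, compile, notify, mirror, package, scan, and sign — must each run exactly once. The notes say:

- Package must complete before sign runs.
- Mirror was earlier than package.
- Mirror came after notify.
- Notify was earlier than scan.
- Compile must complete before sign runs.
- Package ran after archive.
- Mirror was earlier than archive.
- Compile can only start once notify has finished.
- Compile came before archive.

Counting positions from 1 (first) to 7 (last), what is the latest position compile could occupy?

4

Compile must come before archive, package, and sign — 3 stages forced after it.
Everything else can be placed before compile in some valid order, so compile can sit as late as position 7 − 3 = 4.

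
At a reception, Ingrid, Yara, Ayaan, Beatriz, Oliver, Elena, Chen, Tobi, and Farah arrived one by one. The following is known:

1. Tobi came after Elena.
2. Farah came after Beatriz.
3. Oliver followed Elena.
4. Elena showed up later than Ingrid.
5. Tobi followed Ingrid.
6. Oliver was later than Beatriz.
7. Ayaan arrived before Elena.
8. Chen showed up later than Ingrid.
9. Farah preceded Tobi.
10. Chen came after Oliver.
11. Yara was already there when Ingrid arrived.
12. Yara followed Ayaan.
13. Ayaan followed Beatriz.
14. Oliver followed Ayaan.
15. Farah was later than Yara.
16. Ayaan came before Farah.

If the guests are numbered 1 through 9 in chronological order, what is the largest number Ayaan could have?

2

Ayaan must come before Chen, Elena, Farah, Ingrid, Oliver, Tobi, and Yara — 7 guests forced after them.
Everything else can be placed before Ayaan in some valid order, so Ayaan can sit as late as position 9 − 7 = 2.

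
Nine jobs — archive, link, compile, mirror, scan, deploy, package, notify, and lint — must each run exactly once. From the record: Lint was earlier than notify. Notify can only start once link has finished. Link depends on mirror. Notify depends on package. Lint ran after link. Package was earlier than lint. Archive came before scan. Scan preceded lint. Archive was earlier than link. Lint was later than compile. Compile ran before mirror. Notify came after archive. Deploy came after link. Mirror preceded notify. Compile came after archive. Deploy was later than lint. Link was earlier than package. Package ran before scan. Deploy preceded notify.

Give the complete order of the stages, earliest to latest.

archive, compile, mirror, link, package, scan, lint, deploy, notify

The constraints fix every adjacent pair, so only one ordering works:
archive → compile → mirror → link → package → scan → lint → deploy → notify.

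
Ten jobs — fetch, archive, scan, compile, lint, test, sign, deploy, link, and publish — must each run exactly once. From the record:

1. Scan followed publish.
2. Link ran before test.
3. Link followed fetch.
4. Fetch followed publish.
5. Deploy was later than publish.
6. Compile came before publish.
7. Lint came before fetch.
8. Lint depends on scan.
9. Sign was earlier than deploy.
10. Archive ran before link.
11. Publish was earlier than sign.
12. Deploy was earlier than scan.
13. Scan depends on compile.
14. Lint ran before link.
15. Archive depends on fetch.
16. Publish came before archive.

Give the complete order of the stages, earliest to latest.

compile, publish, sign, deploy, scan, lint, fetch, archive, link, test

The constraints fix every adjacent pair, so only one ordering works:
compile → publish → sign → deploy → scan → lint → fetch → archive → link → test.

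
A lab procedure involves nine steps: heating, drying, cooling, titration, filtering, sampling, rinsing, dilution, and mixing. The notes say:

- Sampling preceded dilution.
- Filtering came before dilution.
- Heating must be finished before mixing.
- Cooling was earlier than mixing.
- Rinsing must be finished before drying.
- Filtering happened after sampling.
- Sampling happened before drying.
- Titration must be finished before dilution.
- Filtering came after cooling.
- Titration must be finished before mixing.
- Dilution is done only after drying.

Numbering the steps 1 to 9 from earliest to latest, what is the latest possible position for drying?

8

Drying must come before dilution — 1 step forced after it.
Everything else can be placed before drying in some valid order, so drying can sit as late as position 9 − 1 = 8.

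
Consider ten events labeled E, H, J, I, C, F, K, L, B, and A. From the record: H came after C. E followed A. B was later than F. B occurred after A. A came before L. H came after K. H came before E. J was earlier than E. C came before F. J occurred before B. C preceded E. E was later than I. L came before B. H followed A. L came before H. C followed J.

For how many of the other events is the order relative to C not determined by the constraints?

4

Forced before C: J; forced after C: B, E, F, and H.
That leaves A, I, K, and L with no forced order relative to C — 4.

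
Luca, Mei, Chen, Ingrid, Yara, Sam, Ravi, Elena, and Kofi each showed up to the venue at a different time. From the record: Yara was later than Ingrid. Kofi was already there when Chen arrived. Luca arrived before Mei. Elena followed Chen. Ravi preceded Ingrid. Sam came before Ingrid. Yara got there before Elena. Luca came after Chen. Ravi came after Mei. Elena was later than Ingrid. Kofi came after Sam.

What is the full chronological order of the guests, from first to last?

The constraints fix every adjacent pair, so only one ordering works:
Sam → Kofi → Chen → Luca → Mei → Ravi → Ingrid → Yara → Elena.

Sam, Kofi, Chen, Luca, Mei, Ravi, Ingrid, Yara, Elena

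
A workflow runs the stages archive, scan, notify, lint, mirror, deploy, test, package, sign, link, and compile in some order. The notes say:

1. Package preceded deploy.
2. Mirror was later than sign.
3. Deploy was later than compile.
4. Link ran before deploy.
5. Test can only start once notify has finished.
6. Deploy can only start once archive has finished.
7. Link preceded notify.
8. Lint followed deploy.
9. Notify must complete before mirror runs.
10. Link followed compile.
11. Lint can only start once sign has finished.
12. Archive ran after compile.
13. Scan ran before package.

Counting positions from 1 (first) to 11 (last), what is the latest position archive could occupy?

9

Archive must come before deploy and lint — 2 stages forced after it.
Everything else can be placed before archive in some valid order, so archive can sit as late as position 11 − 2 = 9.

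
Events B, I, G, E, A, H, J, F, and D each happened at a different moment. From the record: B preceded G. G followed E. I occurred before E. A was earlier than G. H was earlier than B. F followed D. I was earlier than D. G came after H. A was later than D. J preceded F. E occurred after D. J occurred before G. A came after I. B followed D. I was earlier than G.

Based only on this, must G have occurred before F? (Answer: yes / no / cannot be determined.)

cannot be determined

No chain of stated constraints runs from G to F, and none runs from F to G either.
So the relative order of G and F is not fixed by the given facts.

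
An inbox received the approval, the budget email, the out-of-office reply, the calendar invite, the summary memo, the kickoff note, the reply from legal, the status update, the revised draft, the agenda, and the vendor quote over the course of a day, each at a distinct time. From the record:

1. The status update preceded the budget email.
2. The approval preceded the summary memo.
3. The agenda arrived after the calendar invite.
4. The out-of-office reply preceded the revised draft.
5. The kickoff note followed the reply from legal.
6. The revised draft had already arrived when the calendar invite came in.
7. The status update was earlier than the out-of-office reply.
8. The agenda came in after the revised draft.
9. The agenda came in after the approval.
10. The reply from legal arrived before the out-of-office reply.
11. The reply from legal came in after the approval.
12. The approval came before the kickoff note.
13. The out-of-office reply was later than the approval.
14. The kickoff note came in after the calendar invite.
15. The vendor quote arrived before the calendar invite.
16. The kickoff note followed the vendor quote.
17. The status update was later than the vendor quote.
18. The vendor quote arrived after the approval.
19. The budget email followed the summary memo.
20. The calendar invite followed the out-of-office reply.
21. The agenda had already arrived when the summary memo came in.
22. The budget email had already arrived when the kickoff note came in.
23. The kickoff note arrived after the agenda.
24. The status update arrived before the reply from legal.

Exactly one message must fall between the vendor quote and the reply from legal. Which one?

the status update

Tracing the constraints gives the vendor quote → the status update → the reply from legal, so the status update sits after the vendor quote and before the reply from legal.
No other message is forced both after the vendor quote and before the reply from legal.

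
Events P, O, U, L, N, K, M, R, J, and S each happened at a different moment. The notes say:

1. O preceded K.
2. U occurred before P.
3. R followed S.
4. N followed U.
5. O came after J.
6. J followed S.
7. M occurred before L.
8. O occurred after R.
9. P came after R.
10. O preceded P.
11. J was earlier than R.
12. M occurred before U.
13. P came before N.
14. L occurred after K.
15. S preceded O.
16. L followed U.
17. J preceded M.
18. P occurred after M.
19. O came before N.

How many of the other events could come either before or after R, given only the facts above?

Forced before R: J and S; forced after R: K, L, N, O, and P.
That leaves M and U with no forced order relative to R — 2.

2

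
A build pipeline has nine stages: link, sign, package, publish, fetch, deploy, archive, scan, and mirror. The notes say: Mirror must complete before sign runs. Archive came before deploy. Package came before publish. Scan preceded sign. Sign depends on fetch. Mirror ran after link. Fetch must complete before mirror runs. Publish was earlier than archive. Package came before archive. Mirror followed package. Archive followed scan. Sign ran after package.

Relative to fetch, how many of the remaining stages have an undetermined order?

Forced after fetch: mirror and sign.
That leaves archive, deploy, link, package, publish, and scan with no forced order relative to fetch — 6.

6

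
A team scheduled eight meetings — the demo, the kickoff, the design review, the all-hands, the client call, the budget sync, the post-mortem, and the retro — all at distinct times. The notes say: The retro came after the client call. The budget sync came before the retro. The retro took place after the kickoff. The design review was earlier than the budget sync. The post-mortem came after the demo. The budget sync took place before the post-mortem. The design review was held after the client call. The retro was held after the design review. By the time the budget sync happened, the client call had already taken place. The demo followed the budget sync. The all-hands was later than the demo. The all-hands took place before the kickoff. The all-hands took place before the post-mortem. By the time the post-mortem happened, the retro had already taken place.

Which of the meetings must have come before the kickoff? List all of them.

the all-hands, the budget sync, the client call, the demo, the design review

Directly stated before the kickoff: the all-hands.
The budget sync reaches the kickoff via the budget sync → the demo → the all-hands → the kickoff.
The client call reaches the kickoff via the client call → the budget sync → the demo → the all-hands → the kickoff.
The demo reaches the kickoff via the demo → the all-hands → the kickoff.
Likewise the design review reaches the kickoff by chaining the stated constraints.
No chain forces the retro (or any of the others) ahead of the kickoff.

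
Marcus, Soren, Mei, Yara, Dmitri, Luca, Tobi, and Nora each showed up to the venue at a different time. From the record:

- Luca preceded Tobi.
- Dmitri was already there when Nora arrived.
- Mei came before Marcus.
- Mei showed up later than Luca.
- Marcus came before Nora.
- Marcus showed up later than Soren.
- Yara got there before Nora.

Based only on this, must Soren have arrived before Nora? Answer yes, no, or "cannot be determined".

yes

Chain the constraints: Soren → Marcus → Nora. Each link is directly stated, so Soren comes before Nora.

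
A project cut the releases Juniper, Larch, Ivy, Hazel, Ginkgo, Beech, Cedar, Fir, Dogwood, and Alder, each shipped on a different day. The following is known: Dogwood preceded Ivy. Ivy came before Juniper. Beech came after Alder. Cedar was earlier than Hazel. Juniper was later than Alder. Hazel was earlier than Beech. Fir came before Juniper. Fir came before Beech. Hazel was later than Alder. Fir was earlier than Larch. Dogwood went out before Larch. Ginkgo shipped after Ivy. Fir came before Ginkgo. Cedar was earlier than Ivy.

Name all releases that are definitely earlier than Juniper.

Alder, Cedar, Dogwood, Fir, Ivy

Directly stated before Juniper: Alder, Fir, and Ivy.
Cedar reaches Juniper via Cedar → Ivy → Juniper.
Dogwood reaches Juniper via Dogwood → Ivy → Juniper.
No chain forces Hazel (or any of the others) ahead of Juniper.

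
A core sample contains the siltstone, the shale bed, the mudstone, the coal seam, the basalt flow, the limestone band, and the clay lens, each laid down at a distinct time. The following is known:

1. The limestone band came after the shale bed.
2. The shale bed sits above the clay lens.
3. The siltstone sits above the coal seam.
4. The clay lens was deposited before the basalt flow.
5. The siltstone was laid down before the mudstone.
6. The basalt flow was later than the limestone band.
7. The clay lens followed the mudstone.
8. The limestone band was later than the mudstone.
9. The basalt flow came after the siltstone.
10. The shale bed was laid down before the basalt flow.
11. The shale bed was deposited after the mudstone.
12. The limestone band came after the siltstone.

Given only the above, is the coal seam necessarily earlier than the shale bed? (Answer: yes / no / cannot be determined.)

yes

Chain the constraints: the coal seam → the siltstone → the mudstone → the shale bed. Each link is directly stated, so the coal seam comes before the shale bed.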